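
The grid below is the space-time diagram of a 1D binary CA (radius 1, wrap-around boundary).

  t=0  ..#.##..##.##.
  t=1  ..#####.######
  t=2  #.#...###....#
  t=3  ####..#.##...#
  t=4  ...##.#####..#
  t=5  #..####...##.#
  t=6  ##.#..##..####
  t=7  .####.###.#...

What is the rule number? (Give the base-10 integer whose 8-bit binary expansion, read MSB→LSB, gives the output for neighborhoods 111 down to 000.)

  nb ###: next=.  (t=1,i=3, bit7=0)
  nb ##.: next=#  (t=0,i=5, bit6=1)
  nb #.#: next=#  (t=0,i=3, bit5=1)
  nb #..: next=#  (t=0,i=6, bit4=1)
  nb .##: next=#  (t=0,i=4, bit3=1)
  nb .#.: next=#  (t=0,i=2, bit2=1)
  nb ..#: next=.  (t=0,i=1, bit1=0)
  nb ...: next=.  (t=0,i=0, bit0=0)
  bits 01111100 = 124

124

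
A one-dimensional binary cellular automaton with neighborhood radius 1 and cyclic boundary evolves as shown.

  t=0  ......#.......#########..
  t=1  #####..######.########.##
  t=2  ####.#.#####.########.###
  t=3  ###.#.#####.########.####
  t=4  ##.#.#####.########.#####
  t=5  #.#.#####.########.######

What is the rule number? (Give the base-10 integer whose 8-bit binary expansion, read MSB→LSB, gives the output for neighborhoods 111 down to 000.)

  ### -> #   bit 7 = 1  t=0,i=15
  ##. -> .   bit 6 = 0  t=0,i=22
  #.# -> #   bit 5 = 1  t=1,i=13
  #.. -> #   bit 4 = 1  t=0,i=7
  .## -> #   bit 3 = 1  t=0,i=14
  .#. -> .   bit 2 = 0  t=0,i=6
  ..# -> .   bit 1 = 0  t=0,i=5
  ... -> #   bit 0 = 1  t=0,i=0
  bits 10111001 = 185

185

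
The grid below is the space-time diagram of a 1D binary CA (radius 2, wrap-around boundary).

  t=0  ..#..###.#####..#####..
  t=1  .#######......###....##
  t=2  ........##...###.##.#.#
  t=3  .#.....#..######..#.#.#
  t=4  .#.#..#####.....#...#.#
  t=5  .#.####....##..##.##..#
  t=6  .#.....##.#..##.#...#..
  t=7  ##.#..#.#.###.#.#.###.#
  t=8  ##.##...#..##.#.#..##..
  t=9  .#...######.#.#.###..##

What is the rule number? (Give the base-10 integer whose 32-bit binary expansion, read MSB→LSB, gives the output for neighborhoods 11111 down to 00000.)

  ##### -> .   bit 31 = 0  t=0,i=11
  ####. -> .   bit 30 = 0  t=0,i=12
  ###.# -> #   bit 29 = 1  t=0,i=7
  ###.. -> .   bit 28 = 0  t=0,i=13
  ##.## -> .   bit 27 = 0  t=0,i=8
  ##.#. -> .   bit 26 = 0  t=2,i=19
  ##..# -> #   bit 25 = 1  t=0,i=14
  ##... -> #   bit 24 = 1  t=0,i=21
  #.### -> .   bit 23 = 0  t=0,i=9
  #.##. -> .   bit 22 = 0  t=2,i=17
  #.#.# -> #   bit 21 = 1  t=2,i=20
  #.#.. -> #   bit 20 = 1  t=2,i=22
  #..## -> #   bit 19 = 1  t=0,i=4
  #..#. -> .   bit 18 = 0  t=3,i=17
  #...# -> #   bit 17 = 1  t=2,i=11
  #.... -> #   bit 16 = 1  t=0,i=22
  .#### -> .   bit 15 = 0  t=0,i=10
  .###. -> #   bit 14 = 1  t=0,i=6
  .##.# -> #   bit 13 = 1  t=1,i=22
  .##.. -> .   bit 12 = 0  t=2,i=9
  .#.## -> .   bit 11 = 0  t=5,i=2
  .#.#. -> .   bit 10 = 0  t=2,i=21
  .#..# -> #   bit 9 = 1  t=0,i=3
  .#... -> .   bit 8 = 0  t=2,i=0
  ..### -> #   bit 7 = 1  t=0,i=5
  ..##. -> .   bit 6 = 0  t=1,i=21
  ..#.# -> .   bit 5 = 0  t=3,i=18
  ..#.. -> #   bit 4 = 1  t=0,i=2
  ...## -> #   bit 3 = 1  t=1,i=13
  ...#. -> #   bit 2 = 1  t=0,i=1
  ....# -> .   bit 1 = 0  t=0,i=0
  ..... -> .   bit 0 = 0  t=1,i=10
  bits 00100011001110110110001010011100 = 591094428

591094428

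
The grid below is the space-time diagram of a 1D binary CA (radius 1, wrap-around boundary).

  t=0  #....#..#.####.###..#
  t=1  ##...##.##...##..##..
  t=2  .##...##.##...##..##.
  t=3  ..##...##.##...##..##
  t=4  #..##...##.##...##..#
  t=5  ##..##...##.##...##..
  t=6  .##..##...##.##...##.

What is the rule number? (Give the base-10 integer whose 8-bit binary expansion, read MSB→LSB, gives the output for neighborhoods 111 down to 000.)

116

  ### -> .   bit 7 = 0  t=0,i=11
  ##. -> #   bit 6 = 1  t=0,i=0
  #.# -> #   bit 5 = 1  t=0,i=9
  #.. -> #   bit 4 = 1  t=0,i=1
  .## -> .   bit 3 = 0  t=0,i=10
  .#. -> #   bit 2 = 1  t=0,i=5
  ..# -> .   bit 1 = 0  t=0,i=4
  ... -> .   bit 0 = 0  t=0,i=2
  bits 01110100 = 116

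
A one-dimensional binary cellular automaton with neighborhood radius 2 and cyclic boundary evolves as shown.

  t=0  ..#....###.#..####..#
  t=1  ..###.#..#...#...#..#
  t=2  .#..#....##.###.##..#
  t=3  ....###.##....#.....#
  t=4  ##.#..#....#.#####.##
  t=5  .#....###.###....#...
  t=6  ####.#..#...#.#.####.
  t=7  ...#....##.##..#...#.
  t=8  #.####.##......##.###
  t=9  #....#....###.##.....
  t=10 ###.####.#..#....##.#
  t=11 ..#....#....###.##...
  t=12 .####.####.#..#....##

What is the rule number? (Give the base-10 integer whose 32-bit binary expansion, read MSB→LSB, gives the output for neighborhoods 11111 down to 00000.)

805898621

  [31] ##### => .  t=4,i=15
  [30] ####. => .  t=0,i=16
  [29] ###.# => #  t=0,i=9
  [28] ###.. => #  t=0,i=17
  [27] ##.## => .  t=2,i=11
  [26] ##.#. => .  t=0,i=10
  [25] ##..# => .  t=0,i=18
  [24] ##... => .  t=3,i=10
  [23] #.### => .  t=2,i=12
  [22] #.##. => .  t=2,i=16
  [21] #.#.# => .  t=6,i=14
  [20] #.#.. => .  t=0,i=11
  [19] #..## => #  t=0,i=13
  [18] #..#. => .  t=0,i=1
  [17] #...# => .  t=1,i=11
  [16] #.... => #  t=0,i=4
  [15] .#### => .  t=0,i=15
  [14] .###. => .  t=0,i=8
  [13] .##.# => .  t=2,i=10
  [12] .##.. => .  t=2,i=17
  [11] .#.## => #  t=4,i=12
  [10] .#.#. => .  t=2,i=0
  [9] .#..# => .  t=0,i=0
  [8] .#... => #  t=0,i=3
  [7] ..### => .  t=0,i=7
  [6] ..##. => #  t=2,i=9
  [5] ..#.# => #  t=2,i=20
  [4] ..#.. => #  t=0,i=2
  [3] ...## => #  t=0,i=6
  [2] ...#. => #  t=1,i=12
  [1] ....# => .  t=0,i=5
  [0] ..... => #  t=3,i=17
  bits 00110000000010010000100101111101 = 805898621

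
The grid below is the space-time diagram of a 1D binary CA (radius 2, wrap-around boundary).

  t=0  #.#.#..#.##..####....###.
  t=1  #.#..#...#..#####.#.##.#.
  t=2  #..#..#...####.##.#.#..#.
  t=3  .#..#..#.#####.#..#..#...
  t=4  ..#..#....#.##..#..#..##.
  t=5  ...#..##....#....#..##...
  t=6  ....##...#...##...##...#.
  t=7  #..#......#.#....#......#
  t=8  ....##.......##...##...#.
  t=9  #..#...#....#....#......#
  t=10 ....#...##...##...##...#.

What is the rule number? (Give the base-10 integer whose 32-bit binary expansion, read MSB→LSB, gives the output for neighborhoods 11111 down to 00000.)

1885963144

  #####|.  b31=0 t=1,i=14
  ####.|#  b30=1 t=0,i=15
  ###.#|#  b29=1 t=0,i=23
  ###..|#  b28=1 t=0,i=16
  ##.##|.  b27=0 t=2,i=14
  ##.#.|.  b26=0 t=0,i=24
  ##..#|.  b25=0 t=0,i=11
  ##...|.  b24=0 t=0,i=17
  #.###|.  b23=0 t=3,i=9
  #.##.|#  b22=1 t=0,i=9
  #.#.#|#  b21=1 t=0,i=0
  #.#..|.  b20=0 t=0,i=4
  #..##|#  b19=1 t=0,i=12
  #..#.|.  b18=0 t=0,i=6
  #...#|.  b17=0 t=1,i=7
  #....|#  b16=1 t=0,i=18
  .####|#  b15=1 t=0,i=14
  .###.|.  b14=0 t=0,i=22
  .##.#|.  b13=0 t=1,i=21
  .##..|.  b12=0 t=0,i=10
  .#.##|.  b11=0 t=0,i=8
  .#.#.|.  b10=0 t=0,i=1
  .#..#|#  b9=1 t=0,i=5
  .#...|#  b8=1 t=1,i=6
  ..###|#  b7=1 t=0,i=13
  ..##.|.  b6=0 t=4,i=22
  ..#.#|.  b5=0 t=0,i=7
  ..#..|.  b4=0 t=1,i=5
  ...##|#  b3=1 t=0,i=20
  ...#.|.  b2=0 t=1,i=8
  ....#|.  b1=0 t=0,i=19
  .....|.  b0=0 t=5,i=0
  bits 01110000011010011000001110001000 = 1885963144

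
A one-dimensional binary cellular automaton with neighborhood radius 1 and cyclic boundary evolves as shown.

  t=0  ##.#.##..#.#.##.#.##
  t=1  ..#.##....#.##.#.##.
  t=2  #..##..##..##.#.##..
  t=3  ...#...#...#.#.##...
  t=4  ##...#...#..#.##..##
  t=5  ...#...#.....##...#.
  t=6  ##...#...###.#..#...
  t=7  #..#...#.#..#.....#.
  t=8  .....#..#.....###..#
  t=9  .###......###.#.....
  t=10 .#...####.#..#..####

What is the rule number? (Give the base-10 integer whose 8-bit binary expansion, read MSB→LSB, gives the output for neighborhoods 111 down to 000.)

  [7] ### => .  t=0,i=0
  [6] ##. => .  t=0,i=1
  [5] #.# => #  t=0,i=2
  [4] #.. => .  t=0,i=7
  [3] .## => #  t=0,i=5
  [2] .#. => .  t=0,i=3
  [1] ..# => .  t=0,i=8
  [0] ... => #  t=1,i=0
  bits 00101001 = 41

41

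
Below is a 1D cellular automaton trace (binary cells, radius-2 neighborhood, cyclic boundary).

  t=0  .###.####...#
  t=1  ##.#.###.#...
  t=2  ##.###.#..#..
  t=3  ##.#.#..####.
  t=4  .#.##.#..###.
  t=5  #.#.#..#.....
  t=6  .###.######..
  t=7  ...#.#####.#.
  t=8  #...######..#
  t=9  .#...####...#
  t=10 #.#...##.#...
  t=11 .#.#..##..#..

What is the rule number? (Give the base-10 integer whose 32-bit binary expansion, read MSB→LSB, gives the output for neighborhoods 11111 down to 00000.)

  ##### -> #   bit 31 = 1  t=6,i=7
  ####. -> #   bit 30 = 1  t=0,i=7
  ###.# -> #   bit 29 = 1  t=0,i=3
  ###.. -> .   bit 28 = 0  t=0,i=8
  ##.## -> .   bit 27 = 0  t=0,i=4
  ##.#. -> .   bit 26 = 0  t=1,i=2
  ##..# -> .   bit 25 = 0  t=4,i=12
  ##... -> #   bit 24 = 1  t=0,i=9
  #.### -> #   bit 23 = 1  t=0,i=1
  #.##. -> .   bit 22 = 0  t=3,i=0
  #.#.# -> #   bit 21 = 1  t=1,i=3
  #.#.. -> .   bit 20 = 0  t=1,i=9
  #..## -> .   bit 19 = 0  t=2,i=12
  #..#. -> #   bit 18 = 1  t=2,i=9
  #...# -> .   bit 17 = 0  t=0,i=10
  #.... -> #   bit 16 = 1  t=5,i=9
  .#### -> #   bit 15 = 1  t=0,i=6
  .###. -> .   bit 14 = 0  t=0,i=2
  .##.# -> #   bit 13 = 1  t=1,i=1
  .##.. -> .   bit 12 = 0  t=8,i=0
  .#.## -> #   bit 11 = 1  t=0,i=0
  .#.#. -> #   bit 10 = 1  t=3,i=4
  .#..# -> #   bit 9 = 1  t=2,i=8
  .#... -> #   bit 8 = 1  t=1,i=10
  ..### -> .   bit 7 = 0  t=3,i=8
  ..##. -> #   bit 6 = 1  t=1,i=0
  ..#.# -> .   bit 5 = 0  t=0,i=12
  ..#.. -> #   bit 4 = 1  t=2,i=10
  ...## -> .   bit 3 = 0  t=1,i=12
  ...#. -> .   bit 2 = 0  t=0,i=11
  ....# -> .   bit 1 = 0  t=5,i=11
  ..... -> #   bit 0 = 1  t=5,i=10
  bits 11100001101001011010111101010001 = 3785731921

3785731921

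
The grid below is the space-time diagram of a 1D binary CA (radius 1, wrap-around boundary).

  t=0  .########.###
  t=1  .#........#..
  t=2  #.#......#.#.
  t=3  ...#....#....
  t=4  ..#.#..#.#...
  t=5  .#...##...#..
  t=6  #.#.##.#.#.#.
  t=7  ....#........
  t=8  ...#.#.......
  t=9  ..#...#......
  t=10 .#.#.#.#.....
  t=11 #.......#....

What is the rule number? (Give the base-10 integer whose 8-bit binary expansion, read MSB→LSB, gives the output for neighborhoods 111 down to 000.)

26

  nb ###: next=.  (t=0,i=2, bit7=0)
  nb ##.: next=.  (t=0,i=8, bit6=0)
  nb #.#: next=.  (t=0,i=0, bit5=0)
  nb #..: next=#  (t=1,i=2, bit4=1)
  nb .##: next=#  (t=0,i=1, bit3=1)
  nb .#.: next=.  (t=1,i=1, bit2=0)
  nb ..#: next=#  (t=1,i=0, bit1=1)
  nb ...: next=.  (t=1,i=3, bit0=0)
  bits 00011010 = 26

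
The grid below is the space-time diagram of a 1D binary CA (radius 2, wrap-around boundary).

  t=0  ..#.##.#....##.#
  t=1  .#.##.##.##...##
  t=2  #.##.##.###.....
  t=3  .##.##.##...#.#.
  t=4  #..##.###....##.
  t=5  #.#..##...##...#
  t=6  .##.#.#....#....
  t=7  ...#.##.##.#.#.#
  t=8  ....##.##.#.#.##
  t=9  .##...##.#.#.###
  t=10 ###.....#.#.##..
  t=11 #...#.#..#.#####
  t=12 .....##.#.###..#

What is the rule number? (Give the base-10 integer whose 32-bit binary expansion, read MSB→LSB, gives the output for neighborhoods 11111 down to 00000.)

  nb #####: next=.  (t=11,i=13, bit31=0)
  nb ####.: next=#  (t=11,i=15, bit30=1)
  nb ###.#: next=.  (t=9,i=15, bit29=0)
  nb ###..: next=.  (t=2,i=10, bit28=0)
  nb ##.##: next=#  (t=1,i=5, bit27=1)
  nb ##.#.: next=#  (t=0,i=6, bit26=1)
  nb ##..#: next=#  (t=10,i=14, bit25=1)
  nb ##...: next=.  (t=1,i=11, bit24=0)
  nb #.###: next=#  (t=2,i=8, bit23=1)
  nb #.##.: next=#  (t=0,i=4, bit22=1)
  nb #.#.#: next=.  (t=1,i=1, bit21=0)
  nb #.#..: next=#  (t=0,i=7, bit20=1)
  nb #..##: next=#  (t=3,i=0, bit19=1)
  nb #..#.: next=#  (t=0,i=1, bit18=1)
  nb #...#: next=.  (t=1,i=12, bit17=0)
  nb #....: next=#  (t=0,i=9, bit16=1)
  nb .####: next=#  (t=11,i=12, bit15=1)
  nb .###.: next=.  (t=2,i=9, bit14=0)
  nb .##.#: next=.  (t=0,i=5, bit13=0)
  nb .##..: next=#  (t=1,i=10, bit12=1)
  nb .#.##: next=#  (t=0,i=3, bit11=1)
  nb .#.#.: next=#  (t=3,i=13, bit10=1)
  nb .#..#: next=.  (t=0,i=0, bit9=0)
  nb .#...: next=.  (t=0,i=8, bit8=0)
  nb ..###: next=#  (t=10,i=0, bit7=1)
  nb ..##.: next=.  (t=0,i=12, bit6=0)
  nb ..#.#: next=.  (t=0,i=2, bit5=0)
  nb ..#..: next=#  (t=6,i=11, bit4=1)
  nb ...##: next=.  (t=0,i=11, bit3=0)
  nb ...#.: next=.  (t=2,i=15, bit2=0)
  nb ....#: next=#  (t=0,i=10, bit1=1)
  nb .....: next=.  (t=2,i=13, bit0=0)
  bits 01001110110111011001110010010010 = 1323146386

1323146386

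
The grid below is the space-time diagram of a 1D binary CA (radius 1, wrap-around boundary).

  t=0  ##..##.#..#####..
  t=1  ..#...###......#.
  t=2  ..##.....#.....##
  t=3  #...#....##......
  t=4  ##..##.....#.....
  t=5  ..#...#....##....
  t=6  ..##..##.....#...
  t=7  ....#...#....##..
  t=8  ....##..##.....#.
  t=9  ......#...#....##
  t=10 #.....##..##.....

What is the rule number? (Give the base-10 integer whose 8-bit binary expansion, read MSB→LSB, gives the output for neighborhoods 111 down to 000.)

  ### -> .   bit 7 = 0  t=0,i=11
  ##. -> .   bit 6 = 0  t=0,i=1
  #.# -> #   bit 5 = 1  t=0,i=6
  #.. -> #   bit 4 = 1  t=0,i=2
  .## -> .   bit 3 = 0  t=0,i=0
  .#. -> #   bit 2 = 1  t=0,i=7
  ..# -> .   bit 1 = 0  t=0,i=3
  ... -> .   bit 0 = 0  t=1,i=0
  bits 00110100 = 52

52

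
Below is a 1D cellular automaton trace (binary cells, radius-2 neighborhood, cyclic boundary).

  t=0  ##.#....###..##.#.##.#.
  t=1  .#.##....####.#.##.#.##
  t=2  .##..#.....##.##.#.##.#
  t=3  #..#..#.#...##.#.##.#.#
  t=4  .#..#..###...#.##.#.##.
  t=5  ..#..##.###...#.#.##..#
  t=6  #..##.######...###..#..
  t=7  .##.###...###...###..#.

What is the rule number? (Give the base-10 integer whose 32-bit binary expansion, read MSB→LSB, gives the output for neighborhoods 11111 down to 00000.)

  #####|.  b31=0 t=6,i=8
  ####.|#  b30=1 t=1,i=11
  ###.#|#  b29=1 t=1,i=12
  ###..|#  b28=1 t=0,i=10
  ##.##|#  b27=1 t=2,i=13
  ##.#.|.  b26=0 t=0,i=2
  ##..#|#  b25=1 t=0,i=11
  ##...|#  b24=1 t=1,i=5
  #.###|#  b23=1 t=5,i=8
  #.##.|.  b22=0 t=0,i=0
  #.#.#|#  b21=1 t=0,i=16
  #.#..|#  b20=1 t=0,i=3
  #..##|#  b19=1 t=0,i=12
  #..#.|.  b18=0 t=2,i=4
  #...#|.  b17=0 t=3,i=10
  #....|.  b16=0 t=0,i=5
  .####|.  b15=0 t=1,i=10
  .###.|#  b14=1 t=0,i=9
  .##.#|#  b13=1 t=0,i=1
  .##..|.  b12=0 t=1,i=4
  .#.##|#  b11=1 t=0,i=17
  .#.#.|#  b10=1 t=3,i=7
  .#..#|#  b9=1 t=3,i=4
  .#...|#  b8=1 t=0,i=4
  ..###|.  b7=0 t=0,i=8
  ..##.|.  b6=0 t=0,i=13
  ..#.#|.  b5=0 t=3,i=6
  ..#..|.  b4=0 t=2,i=5
  ...##|.  b3=0 t=0,i=7
  ...#.|.  b2=0 t=4,i=12
  ....#|.  b1=0 t=0,i=6
  .....|#  b0=1 t=2,i=8
  bits 01111011101110000110111100000001 = 2075684609

2075684609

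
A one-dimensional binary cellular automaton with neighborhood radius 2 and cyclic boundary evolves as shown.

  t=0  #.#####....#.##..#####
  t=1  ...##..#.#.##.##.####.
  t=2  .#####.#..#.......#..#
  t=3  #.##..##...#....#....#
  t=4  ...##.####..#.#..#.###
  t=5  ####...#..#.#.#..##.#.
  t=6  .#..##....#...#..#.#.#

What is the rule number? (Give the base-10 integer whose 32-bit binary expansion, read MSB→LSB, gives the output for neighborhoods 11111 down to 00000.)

  ##### -> #   bit 31 = 1  t=0,i=4
  ####. -> .   bit 30 = 0  t=0,i=5
  ###.# -> .   bit 29 = 0  t=0,i=0
  ###.. -> .   bit 28 = 0  t=0,i=6
  ##.## -> .   bit 27 = 0  t=0,i=1
  ##.#. -> #   bit 26 = 1  t=2,i=6
  ##..# -> #   bit 25 = 1  t=0,i=15
  ##... -> #   bit 24 = 1  t=0,i=7
  #.### -> .   bit 23 = 0  t=0,i=2
  #.##. -> .   bit 22 = 0  t=0,i=13
  #.#.# -> .   bit 21 = 0  t=1,i=9
  #.#.. -> #   bit 20 = 1  t=2,i=7
  #..## -> .   bit 19 = 0  t=0,i=16
  #..#. -> .   bit 18 = 0  t=1,i=6
  #...# -> #   bit 17 = 1  t=3,i=9
  #.... -> .   bit 16 = 0  t=0,i=8
  .#### -> #   bit 15 = 1  t=0,i=3
  .###. -> #   bit 14 = 1  t=4,i=20
  .##.# -> .   bit 13 = 0  t=1,i=12
  .##.. -> #   bit 12 = 1  t=0,i=14
  .#.## -> #   bit 11 = 1  t=0,i=12
  .#.#. -> .   bit 10 = 0  t=1,i=8
  .#..# -> .   bit 9 = 0  t=2,i=8
  .#... -> #   bit 8 = 1  t=2,i=11
  ..### -> #   bit 7 = 1  t=0,i=17
  ..##. -> #   bit 6 = 1  t=1,i=3
  ..#.# -> #   bit 5 = 1  t=0,i=11
  ..#.. -> .   bit 4 = 0  t=2,i=10
  ...## -> #   bit 3 = 1  t=1,i=2
  ...#. -> .   bit 2 = 0  t=0,i=10
  ....# -> #   bit 1 = 1  t=0,i=9
  ..... -> .   bit 0 = 0  t=2,i=13
  bits 10000111000100101101100111101010 = 2266159594

2266159594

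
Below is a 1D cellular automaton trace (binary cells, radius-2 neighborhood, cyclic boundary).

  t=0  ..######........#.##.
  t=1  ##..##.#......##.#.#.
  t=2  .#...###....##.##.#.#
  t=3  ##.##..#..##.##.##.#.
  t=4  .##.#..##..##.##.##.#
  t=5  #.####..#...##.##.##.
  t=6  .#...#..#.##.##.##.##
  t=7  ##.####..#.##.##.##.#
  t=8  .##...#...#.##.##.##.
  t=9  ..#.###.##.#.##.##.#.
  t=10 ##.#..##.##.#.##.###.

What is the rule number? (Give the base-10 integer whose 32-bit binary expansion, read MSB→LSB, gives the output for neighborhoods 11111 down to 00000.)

  [31] ##### => #  t=0,i=4
  [30] ####. => .  t=0,i=6
  [29] ###.# => #  t=7,i=1
  [28] ###.. => #  t=0,i=7
  [27] ##.## => #  t=2,i=14
  [26] ##.#. => #  t=1,i=6
  [25] ##..# => .  t=1,i=2
  [24] ##... => .  t=0,i=8
  [23] #.### => .  t=5,i=2
  [22] #.##. => .  t=0,i=18
  [21] #.#.# => .  t=1,i=17
  [20] #.#.. => #  t=1,i=7
  [19] #..## => .  t=1,i=3
  [18] #..#. => .  t=3,i=6
  [17] #...# => #  t=0,i=0
  [16] #.... => .  t=0,i=9
  [15] .#### => .  t=0,i=3
  [14] .###. => .  t=2,i=6
  [13] .##.# => #  t=1,i=5
  [12] .##.. => #  t=0,i=19
  [11] .#.## => #  t=0,i=17
  [10] .#.#. => #  t=1,i=18
  [9] .#..# => #  t=3,i=8
  [8] .#... => .  t=1,i=8
  [7] ..### => .  t=0,i=2
  [6] ..##. => .  t=1,i=4
  [5] ..#.# => .  t=0,i=16
  [4] ..#.. => #  t=3,i=7
  [3] ...## => #  t=0,i=1
  [2] ...#. => #  t=0,i=15
  [1] ....# => #  t=0,i=14
  [0] ..... => .  t=0,i=10
  bits 10111100000100100011111000011110 = 3155312158

3155312158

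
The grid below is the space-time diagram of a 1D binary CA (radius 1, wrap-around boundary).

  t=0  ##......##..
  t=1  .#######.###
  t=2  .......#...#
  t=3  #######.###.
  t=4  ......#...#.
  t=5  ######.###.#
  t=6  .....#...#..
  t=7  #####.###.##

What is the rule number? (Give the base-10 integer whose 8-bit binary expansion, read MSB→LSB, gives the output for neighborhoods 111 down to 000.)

  ### -> .   bit 7 = 0  t=1,i=2
  ##. -> #   bit 6 = 1  t=0,i=1
  #.# -> .   bit 5 = 0  t=1,i=0
  #.. -> #   bit 4 = 1  t=0,i=2
  .## -> .   bit 3 = 0  t=0,i=0
  .#. -> .   bit 2 = 0  t=2,i=7
  ..# -> #   bit 1 = 1  t=0,i=7
  ... -> #   bit 0 = 1  t=0,i=3
  bits 01010011 = 83

83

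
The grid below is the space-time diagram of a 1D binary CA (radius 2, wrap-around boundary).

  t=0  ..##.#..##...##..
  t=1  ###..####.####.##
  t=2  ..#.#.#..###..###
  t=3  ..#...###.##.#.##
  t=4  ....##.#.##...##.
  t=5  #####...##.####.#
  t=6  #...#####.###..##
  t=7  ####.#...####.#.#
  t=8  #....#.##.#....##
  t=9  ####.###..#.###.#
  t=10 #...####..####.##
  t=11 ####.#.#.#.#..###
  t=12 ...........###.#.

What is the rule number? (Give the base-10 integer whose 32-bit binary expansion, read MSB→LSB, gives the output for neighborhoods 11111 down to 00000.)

433834603

  #####|.  b31=0 t=1,i=0
  ####.|.  b30=0 t=1,i=1
  ###.#|.  b29=0 t=1,i=8
  ###..|#  b28=1 t=1,i=2
  ##.##|#  b27=1 t=1,i=9
  ##.#.|.  b26=0 t=0,i=4
  ##..#|.  b25=0 t=1,i=3
  ##...|#  b24=1 t=0,i=10
  #.###|#  b23=1 t=1,i=10
  #.##.|#  b22=1 t=3,i=10
  #.#.#|.  b21=0 t=2,i=4
  #.#..|#  b20=1 t=0,i=5
  #..##|#  b19=1 t=0,i=7
  #..#.|.  b18=0 t=2,i=1
  #...#|#  b17=1 t=0,i=11
  #....|#  b16=1 t=0,i=16
  .####|#  b15=1 t=1,i=6
  .###.|#  b14=1 t=2,i=10
  .##.#|.  b13=0 t=0,i=3
  .##..|.  b12=0 t=0,i=9
  .#.##|#  b11=1 t=3,i=14
  .#.#.|.  b10=0 t=2,i=3
  .#..#|#  b9=1 t=0,i=6
  .#...|.  b8=0 t=3,i=3
  ..###|.  b7=0 t=1,i=5
  ..##.|#  b6=1 t=0,i=2
  ..#.#|#  b5=1 t=2,i=2
  ..#..|.  b4=0 t=3,i=2
  ...##|#  b3=1 t=0,i=1
  ...#.|.  b2=0 t=8,i=4
  ....#|#  b1=1 t=0,i=0
  .....|#  b0=1 t=4,i=1
  bits 00011001110110111100101001101011 = 433834603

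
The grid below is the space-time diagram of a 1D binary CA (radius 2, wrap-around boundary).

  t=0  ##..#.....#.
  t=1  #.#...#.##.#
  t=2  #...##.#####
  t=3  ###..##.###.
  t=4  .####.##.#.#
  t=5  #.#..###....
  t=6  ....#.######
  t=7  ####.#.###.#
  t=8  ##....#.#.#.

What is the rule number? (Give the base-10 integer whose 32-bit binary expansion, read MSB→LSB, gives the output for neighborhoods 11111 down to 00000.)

2605443078

  [31] ##### => #  t=2,i=9
  [30] ####. => .  t=2,i=11
  [29] ###.# => .  t=3,i=10
  [28] ###.. => #  t=2,i=0
  [27] ##.## => #  t=1,i=10
  [26] ##.#. => .  t=1,i=1
  [25] ##..# => #  t=0,i=2
  [24] ##... => #  t=2,i=1
  [23] #.### => .  t=2,i=7
  [22] #.##. => #  t=0,i=0
  [21] #.#.# => .  t=4,i=9
  [20] #.#.. => .  t=1,i=2
  [19] #..## => #  t=3,i=4
  [18] #..#. => .  t=0,i=3
  [17] #...# => #  t=1,i=4
  [16] #.... => #  t=0,i=6
  [15] .#### => #  t=2,i=8
  [14] .###. => #  t=3,i=1
  [13] .##.# => #  t=1,i=0
  [12] .##.. => .  t=0,i=1
  [11] .#.## => #  t=0,i=11
  [10] .#.#. => .  t=4,i=10
  [9] .#..# => .  t=5,i=3
  [8] .#... => .  t=0,i=5
  [7] ..### => .  t=5,i=5
  [6] ..##. => .  t=2,i=4
  [5] ..#.# => .  t=0,i=10
  [4] ..#.. => .  t=0,i=4
  [3] ...## => .  t=2,i=3
  [2] ...#. => #  t=0,i=9
  [1] ....# => #  t=0,i=8
  [0] ..... => .  t=0,i=7
  bits 10011011010010111110100000000110 = 2605443078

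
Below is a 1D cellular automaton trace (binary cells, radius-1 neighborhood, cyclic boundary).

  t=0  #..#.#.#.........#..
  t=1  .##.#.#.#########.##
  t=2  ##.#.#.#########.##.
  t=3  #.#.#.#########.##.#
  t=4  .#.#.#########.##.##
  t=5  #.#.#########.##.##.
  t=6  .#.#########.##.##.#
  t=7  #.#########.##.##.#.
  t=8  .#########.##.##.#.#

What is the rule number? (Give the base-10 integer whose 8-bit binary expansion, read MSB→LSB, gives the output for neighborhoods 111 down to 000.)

  ###|#  b7=1 t=1,i=9
  ##.|.  b6=0 t=1,i=2
  #.#|#  b5=1 t=0,i=4
  #..|#  b4=1 t=0,i=1
  .##|#  b3=1 t=1,i=1
  .#.|.  b2=0 t=0,i=0
  ..#|#  b1=1 t=0,i=2
  ...|#  b0=1 t=0,i=9
  bits 10111011 = 187

187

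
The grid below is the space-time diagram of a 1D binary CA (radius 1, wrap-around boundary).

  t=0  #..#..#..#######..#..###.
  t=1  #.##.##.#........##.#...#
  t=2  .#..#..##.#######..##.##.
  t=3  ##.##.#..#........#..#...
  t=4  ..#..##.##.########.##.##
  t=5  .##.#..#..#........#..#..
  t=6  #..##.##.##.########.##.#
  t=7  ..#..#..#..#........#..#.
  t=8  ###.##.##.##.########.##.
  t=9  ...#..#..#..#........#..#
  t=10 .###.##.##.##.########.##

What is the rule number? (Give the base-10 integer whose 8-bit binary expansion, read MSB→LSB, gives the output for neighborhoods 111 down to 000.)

  ### -> .   bit 7 = 0  t=0,i=10
  ##. -> .   bit 6 = 0  t=0,i=15
  #.# -> #   bit 5 = 1  t=0,i=24
  #.. -> .   bit 4 = 0  t=0,i=1
  .## -> .   bit 3 = 0  t=0,i=9
  .#. -> #   bit 2 = 1  t=0,i=0
  ..# -> #   bit 1 = 1  t=0,i=2
  ... -> #   bit 0 = 1  t=1,i=10
  bits 00100111 = 39

39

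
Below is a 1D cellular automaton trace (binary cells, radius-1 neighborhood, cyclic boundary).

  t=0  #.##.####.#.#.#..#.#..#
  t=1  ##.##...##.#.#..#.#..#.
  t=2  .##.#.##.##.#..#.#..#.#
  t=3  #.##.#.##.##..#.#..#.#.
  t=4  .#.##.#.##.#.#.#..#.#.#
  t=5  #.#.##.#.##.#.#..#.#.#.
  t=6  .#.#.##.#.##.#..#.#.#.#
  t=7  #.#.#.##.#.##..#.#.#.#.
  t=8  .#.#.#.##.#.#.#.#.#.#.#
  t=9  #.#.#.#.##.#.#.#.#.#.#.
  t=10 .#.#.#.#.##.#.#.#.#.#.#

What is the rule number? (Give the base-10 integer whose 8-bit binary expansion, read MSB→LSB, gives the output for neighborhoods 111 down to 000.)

  nb ###: next=.  (t=0,i=6, bit7=0)
  nb ##.: next=#  (t=0,i=0, bit6=1)
  nb #.#: next=#  (t=0,i=1, bit5=1)
  nb #..: next=.  (t=0,i=15, bit4=0)
  nb .##: next=.  (t=0,i=2, bit3=0)
  nb .#.: next=.  (t=0,i=10, bit2=0)
  nb ..#: next=#  (t=0,i=16, bit1=1)
  nb ...: next=#  (t=1,i=6, bit0=1)
  bits 01100011 = 99

99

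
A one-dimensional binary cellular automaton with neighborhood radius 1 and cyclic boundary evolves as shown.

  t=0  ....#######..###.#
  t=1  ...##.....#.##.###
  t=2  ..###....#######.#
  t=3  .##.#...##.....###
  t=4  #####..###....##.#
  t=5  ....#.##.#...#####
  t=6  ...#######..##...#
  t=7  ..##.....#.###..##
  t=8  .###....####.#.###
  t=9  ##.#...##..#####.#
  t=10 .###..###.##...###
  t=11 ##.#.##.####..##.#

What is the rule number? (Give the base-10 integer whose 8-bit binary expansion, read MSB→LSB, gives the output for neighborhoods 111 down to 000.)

110

  nb ###: next=.  (t=0,i=5, bit7=0)
  nb ##.: next=#  (t=0,i=10, bit6=1)
  nb #.#: next=#  (t=0,i=16, bit5=1)
  nb #..: next=.  (t=0,i=0, bit4=0)
  nb .##: next=#  (t=0,i=4, bit3=1)
  nb .#.: next=#  (t=0,i=17, bit2=1)
  nb ..#: next=#  (t=0,i=3, bit1=1)
  nb ...: next=.  (t=0,i=1, bit0=0)
  bits 01101110 = 110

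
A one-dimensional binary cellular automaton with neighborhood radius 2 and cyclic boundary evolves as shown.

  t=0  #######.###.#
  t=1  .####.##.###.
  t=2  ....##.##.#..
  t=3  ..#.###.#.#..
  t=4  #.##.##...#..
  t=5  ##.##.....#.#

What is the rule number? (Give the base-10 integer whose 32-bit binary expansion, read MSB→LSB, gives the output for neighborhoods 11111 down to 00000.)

  ##### -> #   bit 31 = 1  t=0,i=1
  ####. -> .   bit 30 = 0  t=0,i=5
  ###.# -> #   bit 29 = 1  t=0,i=6
  ###.. -> .   bit 28 = 0  t=1,i=11
  ##.## -> #   bit 27 = 1  t=0,i=7
  ##.#. -> .   bit 26 = 0  t=2,i=9
  ##..# -> .   bit 25 = 0  t=1,i=12
  ##... -> .   bit 24 = 0  t=4,i=7
  #.### -> .   bit 23 = 0  t=0,i=8
  #.##. -> .   bit 22 = 0  t=1,i=6
  #.#.# -> .   bit 21 = 0  t=3,i=8
  #.#.. -> #   bit 20 = 1  t=2,i=10
  #..## -> .   bit 19 = 0  t=1,i=0
  #..#. -> #   bit 18 = 1  t=4,i=12
  #...# -> .   bit 17 = 0  t=4,i=8
  #.... -> .   bit 16 = 0  t=2,i=12
  .#### -> .   bit 15 = 0  t=0,i=0
  .###. -> #   bit 14 = 1  t=0,i=9
  .##.# -> #   bit 13 = 1  t=1,i=7
  .##.. -> .   bit 12 = 0  t=4,i=6
  .#.## -> #   bit 11 = 1  t=3,i=3
  .#.#. -> .   bit 10 = 0  t=3,i=9
  .#..# -> .   bit 9 = 0  t=4,i=11
  .#... -> .   bit 8 = 0  t=2,i=11
  ..### -> .   bit 7 = 0  t=1,i=1
  ..##. -> #   bit 6 = 1  t=2,i=4
  ..#.# -> #   bit 5 = 1  t=3,i=2
  ..#.. -> #   bit 4 = 1  t=4,i=10
  ...## -> .   bit 3 = 0  t=2,i=3
  ...#. -> .   bit 2 = 0  t=3,i=1
  ....# -> #   bit 1 = 1  t=2,i=2
  ..... -> .   bit 0 = 0  t=2,i=0
  bits 10101000000101000110100001110010 = 2819909746

2819909746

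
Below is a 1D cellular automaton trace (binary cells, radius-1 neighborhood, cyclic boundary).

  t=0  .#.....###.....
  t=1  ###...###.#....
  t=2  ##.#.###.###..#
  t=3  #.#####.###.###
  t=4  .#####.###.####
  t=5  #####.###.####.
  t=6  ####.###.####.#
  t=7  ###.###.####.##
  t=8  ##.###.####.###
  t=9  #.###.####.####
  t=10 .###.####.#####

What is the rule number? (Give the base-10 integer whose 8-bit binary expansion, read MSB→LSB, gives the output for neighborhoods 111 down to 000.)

  ###|#  b7=1 t=0,i=8
  ##.|.  b6=0 t=0,i=9
  #.#|#  b5=1 t=1,i=9
  #..|#  b4=1 t=0,i=2
  .##|#  b3=1 t=0,i=7
  .#.|#  b2=1 t=0,i=1
  ..#|#  b1=1 t=0,i=0
  ...|.  b0=0 t=0,i=3
  bits 10111110 = 190

190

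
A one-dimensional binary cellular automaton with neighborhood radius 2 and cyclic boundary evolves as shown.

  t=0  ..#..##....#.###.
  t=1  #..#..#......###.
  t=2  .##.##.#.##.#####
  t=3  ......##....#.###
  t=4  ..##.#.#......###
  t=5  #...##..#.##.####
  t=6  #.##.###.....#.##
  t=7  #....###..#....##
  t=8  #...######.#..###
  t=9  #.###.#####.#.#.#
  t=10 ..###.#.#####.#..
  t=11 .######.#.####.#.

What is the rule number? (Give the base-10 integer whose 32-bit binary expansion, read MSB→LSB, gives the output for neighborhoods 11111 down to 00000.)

4138095497

  ##### -> #   bit 31 = 1  t=2,i=14
  ####. -> #   bit 30 = 1  t=2,i=15
  ###.# -> #   bit 29 = 1  t=1,i=15
  ###.. -> #   bit 28 = 1  t=0,i=15
  ##.## -> .   bit 27 = 0  t=2,i=0
  ##.#. -> #   bit 26 = 1  t=1,i=16
  ##..# -> #   bit 25 = 1  t=4,i=0
  ##... -> .   bit 24 = 0  t=0,i=7
  #.### -> #   bit 23 = 1  t=0,i=13
  #.##. -> .   bit 22 = 0  t=2,i=1
  #.#.# -> #   bit 21 = 1  t=2,i=7
  #.#.. -> .   bit 20 = 0  t=1,i=0
  #..## -> .   bit 19 = 0  t=0,i=4
  #..#. -> #   bit 18 = 1  t=1,i=2
  #...# -> #   bit 17 = 1  t=0,i=0
  #.... -> .   bit 16 = 0  t=0,i=8
  .#### -> .   bit 15 = 0  t=2,i=13
  .###. -> #   bit 14 = 1  t=0,i=14
  .##.# -> .   bit 13 = 0  t=2,i=2
  .##.. -> #   bit 12 = 1  t=0,i=6
  .#.## -> .   bit 11 = 0  t=0,i=12
  .#.#. -> .   bit 10 = 0  t=4,i=6
  .#..# -> #   bit 9 = 1  t=0,i=3
  .#... -> #   bit 8 = 1  t=1,i=7
  ..### -> #   bit 7 = 1  t=1,i=13
  ..##. -> .   bit 6 = 0  t=0,i=5
  ..#.# -> .   bit 5 = 0  t=0,i=11
  ..#.. -> .   bit 4 = 0  t=0,i=2
  ...## -> #   bit 3 = 1  t=1,i=12
  ...#. -> .   bit 2 = 0  t=0,i=1
  ....# -> .   bit 1 = 0  t=0,i=9
  ..... -> #   bit 0 = 1  t=1,i=9
  bits 11110110101001100101001110001001 = 4138095497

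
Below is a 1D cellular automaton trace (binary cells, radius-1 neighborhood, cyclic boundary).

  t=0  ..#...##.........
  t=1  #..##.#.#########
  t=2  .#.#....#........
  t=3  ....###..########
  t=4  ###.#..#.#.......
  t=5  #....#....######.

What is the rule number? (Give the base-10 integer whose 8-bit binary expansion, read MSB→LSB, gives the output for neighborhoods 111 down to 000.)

25

  ###|.  b7=0 t=1,i=9
  ##.|.  b6=0 t=0,i=7
  #.#|.  b5=0 t=1,i=5
  #..|#  b4=1 t=0,i=3
  .##|#  b3=1 t=0,i=6
  .#.|.  b2=0 t=0,i=2
  ..#|.  b1=0 t=0,i=1
  ...|#  b0=1 t=0,i=0
  bits 00011001 = 25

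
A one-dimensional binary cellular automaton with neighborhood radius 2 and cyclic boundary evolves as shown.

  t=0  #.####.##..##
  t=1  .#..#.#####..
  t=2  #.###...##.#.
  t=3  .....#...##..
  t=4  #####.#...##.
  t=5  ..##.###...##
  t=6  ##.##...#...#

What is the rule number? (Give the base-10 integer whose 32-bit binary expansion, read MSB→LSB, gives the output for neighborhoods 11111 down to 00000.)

3478926119

  [31] ##### => #  t=1,i=8
  [30] ####. => #  t=0,i=4
  [29] ###.# => .  t=0,i=0
  [28] ###.. => .  t=1,i=10
  [27] ##.## => #  t=0,i=1
  [26] ##.#. => #  t=2,i=10
  [25] ##..# => #  t=0,i=9
  [24] ##... => #  t=1,i=11
  [23] #.### => .  t=0,i=2
  [22] #.##. => #  t=0,i=7
  [21] #.#.# => .  t=2,i=0
  [20] #.#.. => #  t=4,i=6
  [19] #..## => #  t=0,i=10
  [18] #..#. => #  t=1,i=3
  [17] #...# => .  t=1,i=12
  [16] #.... => .  t=3,i=12
  [15] .#### => .  t=0,i=3
  [14] .###. => .  t=0,i=12
  [13] .##.# => #  t=2,i=9
  [12] .##.. => #  t=0,i=8
  [11] .#.## => .  t=1,i=5
  [10] .#.#. => .  t=2,i=12
  [9] .#..# => #  t=1,i=2
  [8] .#... => #  t=3,i=6
  [7] ..### => .  t=0,i=11
  [6] ..##. => .  t=2,i=8
  [5] ..#.# => #  t=1,i=4
  [4] ..#.. => .  t=1,i=1
  [3] ...## => .  t=2,i=7
  [2] ...#. => #  t=1,i=0
  [1] ....# => #  t=3,i=3
  [0] ..... => #  t=3,i=0
  bits 11001111010111000011001100100111 = 3478926119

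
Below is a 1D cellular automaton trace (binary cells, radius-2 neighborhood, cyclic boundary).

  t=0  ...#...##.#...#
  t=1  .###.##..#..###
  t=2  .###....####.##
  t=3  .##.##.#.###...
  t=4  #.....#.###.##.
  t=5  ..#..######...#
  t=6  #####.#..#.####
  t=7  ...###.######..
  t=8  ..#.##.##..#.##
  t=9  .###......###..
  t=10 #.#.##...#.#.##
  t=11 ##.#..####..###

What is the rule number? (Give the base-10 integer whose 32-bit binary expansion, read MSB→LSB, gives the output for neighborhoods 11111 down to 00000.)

1703922236

  #####|.  b31=0 t=5,i=7
  ####.|#  b30=1 t=2,i=10
  ###.#|#  b29=1 t=1,i=3
  ###..|.  b28=0 t=2,i=3
  ##.##|.  b27=0 t=1,i=0
  ##.#.|#  b26=1 t=0,i=9
  ##..#|.  b25=0 t=1,i=7
  ##...|#  b24=1 t=2,i=4
  #.###|#  b23=1 t=1,i=1
  #.##.|.  b22=0 t=1,i=5
  #.#.#|.  b21=0 t=3,i=7
  #.#..|.  b20=0 t=0,i=10
  #..##|#  b19=1 t=1,i=11
  #..#.|#  b18=1 t=1,i=8
  #...#|#  b17=1 t=0,i=1
  #....|#  b16=1 t=2,i=5
  .####|#  b15=1 t=2,i=9
  .###.|#  b14=1 t=1,i=2
  .##.#|.  b13=0 t=0,i=8
  .##..|.  b12=0 t=1,i=6
  .#.##|#  b11=1 t=3,i=8
  .#.#.|.  b10=0 t=10,i=10
  .#..#|#  b9=1 t=1,i=10
  .#...|.  b8=0 t=0,i=0
  ..###|.  b7=0 t=1,i=12
  ..##.|.  b6=0 t=0,i=7
  ..#.#|#  b5=1 t=4,i=6
  ..#..|#  b4=1 t=0,i=3
  ...##|#  b3=1 t=0,i=6
  ...#.|#  b2=1 t=0,i=2
  ....#|.  b1=0 t=2,i=6
  .....|.  b0=0 t=4,i=3
  bits 01100101100011111100101000111100 = 1703922236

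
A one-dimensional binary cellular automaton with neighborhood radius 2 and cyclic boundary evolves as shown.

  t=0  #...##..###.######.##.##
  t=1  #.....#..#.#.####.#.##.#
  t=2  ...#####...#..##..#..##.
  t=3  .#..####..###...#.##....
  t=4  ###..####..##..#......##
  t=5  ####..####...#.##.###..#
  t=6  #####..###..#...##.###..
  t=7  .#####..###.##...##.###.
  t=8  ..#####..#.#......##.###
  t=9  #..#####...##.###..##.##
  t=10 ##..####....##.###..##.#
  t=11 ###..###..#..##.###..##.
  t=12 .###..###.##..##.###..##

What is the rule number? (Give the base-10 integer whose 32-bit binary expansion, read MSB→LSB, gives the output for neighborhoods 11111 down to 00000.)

  ##### -> #   bit 31 = 1  t=0,i=14
  ####. -> #   bit 30 = 1  t=0,i=16
  ###.# -> .   bit 29 = 0  t=0,i=10
  ###.. -> #   bit 28 = 1  t=0,i=0
  ##.## -> #   bit 27 = 1  t=0,i=11
  ##.#. -> .   bit 26 = 0  t=1,i=17
  ##..# -> #   bit 25 = 1  t=0,i=6
  ##... -> .   bit 24 = 0  t=0,i=1
  #.### -> .   bit 23 = 0  t=0,i=12
  #.##. -> .   bit 22 = 0  t=0,i=19
  #.#.# -> #   bit 21 = 1  t=1,i=11
  #.#.. -> #   bit 20 = 1  t=8,i=11
  #..## -> .   bit 19 = 0  t=0,i=7
  #..#. -> .   bit 18 = 0  t=1,i=8
  #...# -> .   bit 17 = 0  t=0,i=2
  #.... -> .   bit 16 = 0  t=1,i=2
  .#### -> #   bit 15 = 1  t=0,i=13
  .###. -> #   bit 14 = 1  t=0,i=9
  .##.# -> #   bit 13 = 1  t=0,i=20
  .##.. -> .   bit 12 = 0  t=0,i=5
  .#.## -> .   bit 11 = 0  t=1,i=12
  .#.#. -> .   bit 10 = 0  t=1,i=10
  .#..# -> #   bit 9 = 1  t=1,i=7
  .#... -> #   bit 8 = 1  t=4,i=16
  ..### -> .   bit 7 = 0  t=0,i=8
  ..##. -> .   bit 6 = 0  t=0,i=4
  ..#.# -> .   bit 5 = 0  t=1,i=9
  ..#.. -> #   bit 4 = 1  t=1,i=6
  ...## -> .   bit 3 = 0  t=0,i=3
  ...#. -> #   bit 2 = 1  t=1,i=5
  ....# -> #   bit 1 = 1  t=1,i=4
  ..... -> #   bit 0 = 1  t=1,i=3
  bits 11011010001100001110001100010111 = 3660636951

3660636951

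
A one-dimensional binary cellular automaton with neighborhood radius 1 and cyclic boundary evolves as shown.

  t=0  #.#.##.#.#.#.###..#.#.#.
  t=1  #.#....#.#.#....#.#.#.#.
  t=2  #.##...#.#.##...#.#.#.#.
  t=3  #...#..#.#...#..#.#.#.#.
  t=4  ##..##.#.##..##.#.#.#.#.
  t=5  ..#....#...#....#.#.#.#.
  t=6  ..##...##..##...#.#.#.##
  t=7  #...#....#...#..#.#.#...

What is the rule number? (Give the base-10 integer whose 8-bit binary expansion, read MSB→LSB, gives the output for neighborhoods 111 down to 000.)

20

  [7] ### => .  t=0,i=14
  [6] ##. => .  t=0,i=5
  [5] #.# => .  t=0,i=1
  [4] #.. => #  t=0,i=16
  [3] .## => .  t=0,i=4
  [2] .#. => #  t=0,i=0
  [1] ..# => .  t=0,i=17
  [0] ... => .  t=1,i=4
  bits 00010100 = 20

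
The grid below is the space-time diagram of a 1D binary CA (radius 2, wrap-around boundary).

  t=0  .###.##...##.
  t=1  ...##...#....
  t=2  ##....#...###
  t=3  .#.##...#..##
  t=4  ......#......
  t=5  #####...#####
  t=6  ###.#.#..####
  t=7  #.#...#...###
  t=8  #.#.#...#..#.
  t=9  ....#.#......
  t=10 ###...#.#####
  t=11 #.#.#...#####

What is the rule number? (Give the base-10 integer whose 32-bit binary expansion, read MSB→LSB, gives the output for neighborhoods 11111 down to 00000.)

  nb #####: next=#  (t=2,i=12, bit31=1)
  nb ####.: next=.  (t=2,i=0, bit30=0)
  nb ###.#: next=#  (t=0,i=3, bit29=1)
  nb ###..: next=#  (t=2,i=1, bit28=1)
  nb ##.##: next=#  (t=0,i=4, bit27=1)
  nb ##.#.: next=.  (t=3,i=0, bit26=0)
  nb ##..#: next=.  (t=0,i=12, bit25=0)
  nb ##...: next=.  (t=0,i=7, bit24=0)
  nb #.###: next=#  (t=10,i=8, bit23=1)
  nb #.##.: next=.  (t=0,i=5, bit22=0)
  nb #.#.#: next=.  (t=3,i=1, bit21=0)
  nb #.#..: next=#  (t=6,i=6, bit20=1)
  nb #..##: next=.  (t=0,i=0, bit19=0)
  nb #..#.: next=.  (t=8,i=10, bit18=0)
  nb #...#: next=#  (t=0,i=8, bit17=1)
  nb #....: next=#  (t=1,i=10, bit16=1)
  nb .####: next=#  (t=2,i=11, bit15=1)
  nb .###.: next=.  (t=0,i=2, bit14=0)
  nb .##.#: next=.  (t=3,i=12, bit13=0)
  nb .##..: next=.  (t=0,i=6, bit12=0)
  nb .#.##: next=.  (t=3,i=2, bit11=0)
  nb .#.#.: next=.  (t=6,i=5, bit10=0)
  nb .#..#: next=.  (t=3,i=9, bit9=0)
  nb .#...: next=.  (t=1,i=9, bit8=0)
  nb ..###: next=.  (t=0,i=1, bit7=0)
  nb ..##.: next=.  (t=0,i=10, bit6=0)
  nb ..#.#: next=.  (t=8,i=11, bit5=0)
  nb ..#..: next=.  (t=1,i=8, bit4=0)
  nb ...##: next=.  (t=0,i=9, bit3=0)
  nb ...#.: next=.  (t=1,i=7, bit2=0)
  nb ....#: next=#  (t=1,i=1, bit1=1)
  nb .....: next=#  (t=1,i=0, bit0=1)
  bits 10111000100100111000000000000011 = 3096674307

3096674307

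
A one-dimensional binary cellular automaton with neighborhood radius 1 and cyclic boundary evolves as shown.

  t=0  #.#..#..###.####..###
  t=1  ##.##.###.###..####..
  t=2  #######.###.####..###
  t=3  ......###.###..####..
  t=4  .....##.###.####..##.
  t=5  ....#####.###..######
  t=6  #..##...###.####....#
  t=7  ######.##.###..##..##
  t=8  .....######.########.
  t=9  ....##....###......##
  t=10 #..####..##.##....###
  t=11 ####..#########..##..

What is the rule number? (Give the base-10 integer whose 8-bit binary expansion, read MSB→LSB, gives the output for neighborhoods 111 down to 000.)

122

  nb ###: next=.  (t=0,i=9, bit7=0)
  nb ##.: next=#  (t=0,i=0, bit6=1)
  nb #.#: next=#  (t=0,i=1, bit5=1)
  nb #..: next=#  (t=0,i=3, bit4=1)
  nb .##: next=#  (t=0,i=8, bit3=1)
  nb .#.: next=.  (t=0,i=2, bit2=0)
  nb ..#: next=#  (t=0,i=4, bit1=1)
  nb ...: next=.  (t=3,i=0, bit0=0)
  bits 01111010 = 122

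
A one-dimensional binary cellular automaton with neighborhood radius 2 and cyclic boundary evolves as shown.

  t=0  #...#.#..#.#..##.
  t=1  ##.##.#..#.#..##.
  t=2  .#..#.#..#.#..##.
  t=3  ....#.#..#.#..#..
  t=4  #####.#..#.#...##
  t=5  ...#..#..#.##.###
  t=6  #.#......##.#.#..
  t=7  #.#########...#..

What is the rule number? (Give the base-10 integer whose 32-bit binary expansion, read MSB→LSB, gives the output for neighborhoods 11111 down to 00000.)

1100065263

  nb #####: next=.  (t=4,i=0, bit31=0)
  nb ####.: next=#  (t=4,i=3, bit30=1)
  nb ###.#: next=.  (t=4,i=4, bit29=0)
  nb ###..: next=.  (t=5,i=16, bit28=0)
  nb ##.##: next=.  (t=1,i=2, bit27=0)
  nb ##.#.: next=.  (t=0,i=16, bit26=0)
  nb ##..#: next=.  (t=2,i=16, bit25=0)
  nb ##...: next=#  (t=5,i=0, bit24=1)
  nb #.###: next=#  (t=5,i=14, bit23=1)
  nb #.##.: next=.  (t=1,i=0, bit22=0)
  nb #.#.#: next=.  (t=6,i=12, bit21=0)
  nb #.#..: next=#  (t=0,i=0, bit20=1)
  nb #..##: next=.  (t=0,i=13, bit19=0)
  nb #..#.: next=.  (t=0,i=8, bit18=0)
  nb #...#: next=.  (t=0,i=2, bit17=0)
  nb #....: next=#  (t=3,i=16, bit16=1)
  nb .####: next=#  (t=4,i=16, bit15=1)
  nb .###.: next=.  (t=5,i=15, bit14=0)
  nb .##.#: next=#  (t=0,i=15, bit13=1)
  nb .##..: next=.  (t=2,i=15, bit12=0)
  nb .#.##: next=#  (t=5,i=10, bit11=1)
  nb .#.#.: next=.  (t=0,i=5, bit10=0)
  nb .#..#: next=.  (t=0,i=7, bit9=0)
  nb .#...: next=#  (t=0,i=1, bit8=1)
  nb ..###: next=#  (t=4,i=15, bit7=1)
  nb ..##.: next=#  (t=0,i=14, bit6=1)
  nb ..#.#: next=#  (t=0,i=4, bit5=1)
  nb ..#..: next=.  (t=2,i=1, bit4=0)
  nb ...##: next=#  (t=4,i=14, bit3=1)
  nb ...#.: next=#  (t=0,i=3, bit2=1)
  nb ....#: next=#  (t=3,i=2, bit1=1)
  nb .....: next=#  (t=3,i=0, bit0=1)
  bits 01000001100100011010100111101111 = 1100065263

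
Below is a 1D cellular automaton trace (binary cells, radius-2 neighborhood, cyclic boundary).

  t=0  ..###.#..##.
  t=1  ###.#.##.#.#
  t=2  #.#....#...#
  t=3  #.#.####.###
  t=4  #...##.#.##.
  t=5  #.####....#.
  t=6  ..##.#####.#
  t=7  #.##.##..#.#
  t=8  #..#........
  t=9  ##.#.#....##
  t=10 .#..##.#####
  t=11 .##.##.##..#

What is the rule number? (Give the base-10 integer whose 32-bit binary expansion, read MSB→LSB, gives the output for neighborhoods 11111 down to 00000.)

  [31] ##### => .  t=6,i=7
  [30] ####. => .  t=1,i=1
  [29] ###.# => #  t=0,i=4
  [28] ###.. => #  t=5,i=5
  [27] ##.## => .  t=3,i=8
  [26] ##.#. => .  t=0,i=5
  [25] ##..# => .  t=7,i=7
  [24] ##... => #  t=0,i=11
  [23] #.### => #  t=1,i=11
  [22] #.##. => .  t=1,i=6
  [21] #.#.# => .  t=1,i=4
  [20] #.#.. => #  t=0,i=6
  [19] #..## => .  t=0,i=8
  [18] #..#. => .  t=7,i=8
  [17] #...# => #  t=0,i=0
  [16] #.... => #  t=2,i=4
  [15] .#### => #  t=1,i=0
  [14] .###. => .  t=0,i=3
  [13] .##.# => #  t=1,i=7
  [12] .##.. => .  t=0,i=10
  [11] .#.## => .  t=1,i=5
  [10] .#.#. => #  t=5,i=11
  [9] .#..# => #  t=0,i=7
  [8] .#... => .  t=2,i=3
  [7] ..### => #  t=0,i=2
  [6] ..##. => #  t=0,i=9
  [5] ..#.# => .  t=5,i=10
  [4] ..#.. => #  t=2,i=7
  [3] ...## => #  t=0,i=1
  [2] ...#. => #  t=2,i=6
  [1] ....# => #  t=2,i=5
  [0] ..... => .  t=8,i=6
  bits 00110001100100111010011011011110 = 831760094

831760094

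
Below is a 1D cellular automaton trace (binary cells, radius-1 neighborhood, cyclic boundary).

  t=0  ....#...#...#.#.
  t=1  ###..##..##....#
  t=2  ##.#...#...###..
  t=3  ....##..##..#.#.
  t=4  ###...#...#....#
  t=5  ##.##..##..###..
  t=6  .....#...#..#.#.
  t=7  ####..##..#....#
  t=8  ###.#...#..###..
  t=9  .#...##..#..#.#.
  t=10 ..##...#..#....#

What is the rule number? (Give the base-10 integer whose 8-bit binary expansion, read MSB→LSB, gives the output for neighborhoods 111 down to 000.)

145

  ### -> #   bit 7 = 1  t=1,i=0
  ##. -> .   bit 6 = 0  t=1,i=2
  #.# -> .   bit 5 = 0  t=0,i=13
  #.. -> #   bit 4 = 1  t=0,i=5
  .## -> .   bit 3 = 0  t=1,i=5
  .#. -> .   bit 2 = 0  t=0,i=4
  ..# -> .   bit 1 = 0  t=0,i=3
  ... -> #   bit 0 = 1  t=0,i=0
  bits 10010001 = 145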